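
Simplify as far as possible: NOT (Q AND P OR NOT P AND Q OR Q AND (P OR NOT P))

NOT (Q AND P OR NOT P AND Q OR Q AND (P OR NOT P))
= NOT (Q AND P OR NOT P AND Q OR Q)   [complement / identity]
= NOT (Q OR Q)   [distribution]
= NOT Q   [idempotence]

NOT Q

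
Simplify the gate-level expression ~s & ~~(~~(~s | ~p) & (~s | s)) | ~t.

~s & ~~(~~(~s | ~p) & (~s | s)) | ~t
= ~s & ~~(~s | ~p) & (~s | s) | ~t   [double negation]
= ~s & (~s | ~p) & (~s | s) | ~t   [double negation]
= ~s & (~s | ~p) | ~t   [complement / identity]
= ~s | ~t   [absorption]

~s | ~t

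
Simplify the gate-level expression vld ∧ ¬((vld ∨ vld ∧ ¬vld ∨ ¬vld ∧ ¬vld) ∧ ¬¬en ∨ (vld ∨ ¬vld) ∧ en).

vld ∧ ¬((vld ∨ vld ∧ ¬vld ∨ ¬vld ∧ ¬vld) ∧ ¬¬en ∨ (vld ∨ ¬vld) ∧ en)
= vld ∧ ¬((vld ∨ vld ∧ ¬vld ∨ ¬vld ∧ ¬vld) ∧ en ∨ (vld ∨ ¬vld) ∧ en)   (double negation)
= vld ∧ ¬((vld ∨ ¬vld) ∧ en ∨ (vld ∨ ¬vld) ∧ en)   (distribution)
= vld ∧ ¬((vld ∨ ¬vld) ∧ en)   (idempotence)
= vld ∧ ¬en   (complement / identity)

vld ∧ ¬en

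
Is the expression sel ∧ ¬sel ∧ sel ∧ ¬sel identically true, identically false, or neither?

identically false

sel ∧ ¬sel ∧ sel ∧ ¬sel
= sel ∧ ¬sel   [idempotence]
= False   [complement]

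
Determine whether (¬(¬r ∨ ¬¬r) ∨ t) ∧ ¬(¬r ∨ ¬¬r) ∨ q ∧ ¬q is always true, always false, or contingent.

always false

(¬(¬r ∨ ¬¬r) ∨ t) ∧ ¬(¬r ∨ ¬¬r) ∨ q ∧ ¬q
= ¬(¬r ∨ ¬¬r) ∨ q ∧ ¬q   [absorption]
= r ∧ ¬r ∨ q ∧ ¬q   [De Morgan]
= q ∧ ¬q   [complement / identity]
= False   [complement]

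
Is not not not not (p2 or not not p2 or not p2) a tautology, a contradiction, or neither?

tautology

not not not not (p2 or not not p2 or not p2)
= not not (p2 or not not p2 or not p2)
= not not (p2 or p2 or not p2)
= p2 or p2 or not p2
= p2 or not p2
= True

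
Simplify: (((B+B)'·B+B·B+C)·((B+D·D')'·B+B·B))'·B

(((B+B)'·B+B·B+C)·((B+D·D')'·B+B·B))'·B
= (((B+B)'·B+B·B+C)·(B'·B+B·B))'·B   (complement / identity)
= ((B'·B+B·B+C)·(B'·B+B·B))'·B   (idempotence)
= (B'·B+B·B)'·B   (absorption)
= B'·B   (distribution)
= 0   (complement)

0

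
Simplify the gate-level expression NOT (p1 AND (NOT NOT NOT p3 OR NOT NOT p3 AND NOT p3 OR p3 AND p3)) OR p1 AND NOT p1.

NOT p1

NOT (p1 AND (NOT NOT NOT p3 OR NOT NOT p3 AND NOT p3 OR p3 AND p3)) OR p1 AND NOT p1
= NOT (p1 AND (NOT NOT NOT p3 OR p3 AND NOT p3 OR p3 AND p3)) OR p1 AND NOT p1   — double negation
= NOT (p1 AND (NOT p3 OR p3 AND NOT p3 OR p3 AND p3)) OR p1 AND NOT p1   — double negation
= NOT (p1 AND (NOT p3 OR p3)) OR p1 AND NOT p1   — distribution
= NOT p1 OR p1 AND NOT p1   — complement / identity
= NOT p1   — complement / identity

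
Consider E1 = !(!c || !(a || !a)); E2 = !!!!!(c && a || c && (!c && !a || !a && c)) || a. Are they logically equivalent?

No

E1: !(!c || !(a || !a))
    = c && (a || !a)   — De Morgan
    = c   — complement / identity
E2: !!!!!(c && a || c && (!c && !a || !a && c)) || a
    = !!!!!(c && a || c && !a) || a   — distribution
    = !!!(c && a || c && !a) || a   — double negation
    = !(c && a || c && !a) || a   — double negation
    = !c || a   — distribution
These differ: at a=0, c=0, E1 = 0 but E2 = 1.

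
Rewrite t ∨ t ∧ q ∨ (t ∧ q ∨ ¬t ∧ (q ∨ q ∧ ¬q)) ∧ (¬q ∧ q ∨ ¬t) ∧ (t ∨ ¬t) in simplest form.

t ∨ t ∧ q ∨ (t ∧ q ∨ ¬t ∧ (q ∨ q ∧ ¬q)) ∧ (¬q ∧ q ∨ ¬t) ∧ (t ∨ ¬t)
= t ∨ t ∧ q ∨ (t ∧ q ∨ ¬t ∧ q) ∧ (¬q ∧ q ∨ ¬t) ∧ (t ∨ ¬t)
= t ∨ t ∧ q ∨ q ∧ (¬q ∧ q ∨ ¬t) ∧ (t ∨ ¬t)
= t ∨ t ∧ q ∨ q ∧ (¬q ∧ q ∨ ¬t)
= t ∨ t ∧ q ∨ q ∧ ¬t
= t ∨ q

t ∨ q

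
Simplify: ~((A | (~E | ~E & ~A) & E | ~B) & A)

~A

~((A | (~E | ~E & ~A) & E | ~B) & A)
= ~((A | ~E & E | ~B) & A)   (absorption)
= ~((A | ~B) & A)   (complement / identity)
= ~A   (absorption)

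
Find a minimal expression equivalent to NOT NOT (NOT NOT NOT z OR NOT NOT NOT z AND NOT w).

NOT z

NOT NOT (NOT NOT NOT z OR NOT NOT NOT z AND NOT w)
= NOT NOT NOT NOT NOT z
= NOT NOT NOT z
= NOT z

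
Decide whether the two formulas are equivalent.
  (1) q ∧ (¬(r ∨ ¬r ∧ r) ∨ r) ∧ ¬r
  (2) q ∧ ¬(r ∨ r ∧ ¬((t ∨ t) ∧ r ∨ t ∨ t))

E1: q ∧ (¬(r ∨ ¬r ∧ r) ∨ r) ∧ ¬r
    = q ∧ (¬r ∨ r) ∧ ¬r   [complement / identity]
    = q ∧ ¬r   [complement / identity]
E2: q ∧ ¬(r ∨ r ∧ ¬((t ∨ t) ∧ r ∨ t ∨ t))
    = q ∧ ¬(r ∨ r ∧ ¬(t ∨ t))   [absorption]
    = q ∧ ¬(r ∨ r ∧ ¬t)   [idempotence]
    = q ∧ ¬r   [absorption]
Both reduce to q ∧ ¬r, so they are equivalent.

Yes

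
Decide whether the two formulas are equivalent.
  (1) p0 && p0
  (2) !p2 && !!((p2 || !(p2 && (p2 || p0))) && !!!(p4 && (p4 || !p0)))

No

E1: p0 && p0
    = p0
E2: !p2 && !!((p2 || !(p2 && (p2 || p0))) && !!!(p4 && (p4 || !p0)))
    = !p2 && !!((p2 || !(p2 && (p2 || p0))) && !!!p4)
    = !p2 && !!((p2 || !p2) && !!!p4)
    = !p2 && !!!!!p4
    = !p2 && !!!p4
    = !p2 && !p4
These differ: at p0=1, p2=1, p4=1, E1 = 1 but E2 = 0.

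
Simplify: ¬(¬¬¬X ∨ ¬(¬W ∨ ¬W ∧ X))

X ∧ ¬W

¬(¬¬¬X ∨ ¬(¬W ∨ ¬W ∧ X))
= ¬(¬¬¬X ∨ ¬¬W)
= ¬(¬X ∨ ¬¬W)
= X ∧ ¬W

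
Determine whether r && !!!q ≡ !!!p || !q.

No

E1: r && !!!q
    = r && !q   — double negation
E2: !!!p || !q
    = !p || !q   — double negation
These differ: at p=0, q=0, r=0, E1 = 0 but E2 = 1.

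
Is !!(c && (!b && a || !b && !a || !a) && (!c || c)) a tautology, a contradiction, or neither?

neither

!!(c && (!b && a || !b && !a || !a) && (!c || c))
= c && (!b && a || !b && !a || !a) && (!c || c)   [double negation]
= c && (!b && a || !b && !a || !a)   [complement / identity]
= c && (!b || !a)   [distribution]
This depends on a, b, c, so it is not a constant.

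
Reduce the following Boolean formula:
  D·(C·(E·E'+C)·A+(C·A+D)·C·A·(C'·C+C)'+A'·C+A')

D·(C+A')

D·(C·(E·E'+C)·A+(C·A+D)·C·A·(C'·C+C)'+A'·C+A')
= D·(C·(E·E'+C)·A+C·A·(C'·C+C)'+A'·C+A')   (absorption)
= D·(C·(E·E'+C)·A+C·A·C'+A'·C+A')   (complement / identity)
= D·(C·C·A+C·A·C'+A'·C+A')   (complement / identity)
= D·(C·A+A'·C+A')   (distribution)
= D·(C+A')   (distribution)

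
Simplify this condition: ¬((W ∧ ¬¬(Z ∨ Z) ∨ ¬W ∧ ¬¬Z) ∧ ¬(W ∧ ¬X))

¬((W ∧ ¬¬(Z ∨ Z) ∨ ¬W ∧ ¬¬Z) ∧ ¬(W ∧ ¬X))
= ¬((W ∧ ¬¬Z ∨ ¬W ∧ ¬¬Z) ∧ ¬(W ∧ ¬X))
= ¬(¬¬Z ∧ ¬(W ∧ ¬X))
= ¬Z ∨ W ∧ ¬X

¬Z ∨ W ∧ ¬X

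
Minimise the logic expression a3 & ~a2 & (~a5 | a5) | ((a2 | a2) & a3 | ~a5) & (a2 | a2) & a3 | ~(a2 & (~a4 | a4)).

a3 | ~a2

a3 & ~a2 & (~a5 | a5) | ((a2 | a2) & a3 | ~a5) & (a2 | a2) & a3 | ~(a2 & (~a4 | a4))
= a3 & ~a2 | ((a2 | a2) & a3 | ~a5) & (a2 | a2) & a3 | ~(a2 & (~a4 | a4))   — complement / identity
= a3 & ~a2 | (a2 | a2) & a3 | ~(a2 & (~a4 | a4))   — absorption
= a3 & ~a2 | (a2 | a2) & a3 | ~a2   — complement / identity
= a3 & ~a2 | a2 & a3 | ~a2   — idempotence
= a3 | ~a2   — distribution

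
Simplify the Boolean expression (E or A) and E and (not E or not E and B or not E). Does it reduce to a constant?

False

(E or A) and E and (not E or not E and B or not E)
= (E or A) and E and (not E or not E)
= (E or A) and E and not E
= E and not E
= False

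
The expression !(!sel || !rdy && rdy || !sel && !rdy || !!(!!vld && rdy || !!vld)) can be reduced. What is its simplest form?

!(!sel || !rdy && rdy || !sel && !rdy || !!(!!vld && rdy || !!vld))
= !(!sel || !sel && !rdy || !!(!!vld && rdy || !!vld))   [complement / identity]
= !(!sel || !!(!!vld && rdy || !!vld))   [absorption]
= !(!sel || !!!!vld)   [absorption]
= sel && !!!vld   [De Morgan]
= sel && !vld   [double negation]

sel && !vld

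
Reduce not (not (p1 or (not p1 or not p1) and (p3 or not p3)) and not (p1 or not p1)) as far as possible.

not (not (p1 or (not p1 or not p1) and (p3 or not p3)) and not (p1 or not p1))
= not (not (p1 or not p1 and (p3 or not p3)) and not (p1 or not p1))
= not (not (p1 or not p1) and not (p1 or not p1))
= p1 or not p1 or p1 or not p1
= p1 or not p1
= True

True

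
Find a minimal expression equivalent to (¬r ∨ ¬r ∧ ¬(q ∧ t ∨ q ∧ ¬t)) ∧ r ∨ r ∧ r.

r

(¬r ∨ ¬r ∧ ¬(q ∧ t ∨ q ∧ ¬t)) ∧ r ∨ r ∧ r
= (¬r ∨ ¬r ∧ ¬q) ∧ r ∨ r ∧ r   [distribution]
= ¬r ∧ r ∨ r ∧ r   [absorption]
= r   [distribution]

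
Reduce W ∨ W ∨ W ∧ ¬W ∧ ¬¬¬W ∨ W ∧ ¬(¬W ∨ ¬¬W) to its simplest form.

W ∨ W ∨ W ∧ ¬W ∧ ¬¬¬W ∨ W ∧ ¬(¬W ∨ ¬¬W)
= W ∨ W ∨ W ∧ ¬W ∧ ¬¬¬W ∨ W ∧ W ∧ ¬W   (De Morgan)
= W ∨ W ∨ W ∧ ¬W ∧ ¬W ∨ W ∧ W ∧ ¬W   (double negation)
= W ∨ W ∨ W ∧ ¬W   (distribution)
= W ∨ W   (complement / identity)
= W   (idempotence)

W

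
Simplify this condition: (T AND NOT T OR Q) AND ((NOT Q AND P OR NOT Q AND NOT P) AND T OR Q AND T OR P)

(T AND NOT T OR Q) AND ((NOT Q AND P OR NOT Q AND NOT P) AND T OR Q AND T OR P)
= (T AND NOT T OR Q) AND (NOT Q AND T OR Q AND T OR P)   [distribution]
= Q AND (NOT Q AND T OR Q AND T OR P)   [complement / identity]
= Q AND (T OR P)   [distribution]

Q AND (T OR P)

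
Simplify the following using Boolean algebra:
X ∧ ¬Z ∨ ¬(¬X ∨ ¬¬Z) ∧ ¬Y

X ∧ ¬Z

X ∧ ¬Z ∨ ¬(¬X ∨ ¬¬Z) ∧ ¬Y
= X ∧ ¬Z ∨ X ∧ ¬Z ∧ ¬Y   [De Morgan]
= X ∧ ¬Z   [absorption]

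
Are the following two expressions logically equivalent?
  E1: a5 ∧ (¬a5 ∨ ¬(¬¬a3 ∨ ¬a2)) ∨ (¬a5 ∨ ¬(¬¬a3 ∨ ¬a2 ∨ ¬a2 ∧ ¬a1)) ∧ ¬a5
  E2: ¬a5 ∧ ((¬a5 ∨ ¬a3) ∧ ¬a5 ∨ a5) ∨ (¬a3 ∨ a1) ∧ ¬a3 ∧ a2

E1: a5 ∧ (¬a5 ∨ ¬(¬¬a3 ∨ ¬a2)) ∨ (¬a5 ∨ ¬(¬¬a3 ∨ ¬a2 ∨ ¬a2 ∧ ¬a1)) ∧ ¬a5
    = a5 ∧ (¬a5 ∨ ¬(¬¬a3 ∨ ¬a2)) ∨ (¬a5 ∨ ¬(¬¬a3 ∨ ¬a2)) ∧ ¬a5   (absorption)
    = ¬a5 ∨ ¬(¬¬a3 ∨ ¬a2)   (distribution)
    = ¬a5 ∨ ¬a3 ∧ a2   (De Morgan)
E2: ¬a5 ∧ ((¬a5 ∨ ¬a3) ∧ ¬a5 ∨ a5) ∨ (¬a3 ∨ a1) ∧ ¬a3 ∧ a2
    = ¬a5 ∧ ((¬a5 ∨ ¬a3) ∧ ¬a5 ∨ a5) ∨ ¬a3 ∧ a2   (absorption)
    = ¬a5 ∧ (¬a5 ∨ a5) ∨ ¬a3 ∧ a2   (absorption)
    = ¬a5 ∨ ¬a3 ∧ a2   (complement / identity)
Both reduce to ¬a5 ∨ ¬a3 ∧ a2, so they are equivalent.

Yes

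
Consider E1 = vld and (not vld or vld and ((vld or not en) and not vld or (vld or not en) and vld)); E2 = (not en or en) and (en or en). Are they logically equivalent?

E1: vld and (not vld or vld and ((vld or not en) and not vld or (vld or not en) and vld))
    = vld and (not vld or vld and (vld or not en))   [distribution]
    = vld and (not vld or vld)   [absorption]
    = vld   [complement / identity]
E2: (not en or en) and (en or en)
    = not en and en or en   [distribution]
    = en   [complement / identity]
These differ: at en=1, vld=0, E1 = 0 but E2 = 1.

No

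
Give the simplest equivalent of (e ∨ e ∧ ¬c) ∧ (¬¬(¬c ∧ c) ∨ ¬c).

e ∧ ¬c

(e ∨ e ∧ ¬c) ∧ (¬¬(¬c ∧ c) ∨ ¬c)
= (e ∨ e ∧ ¬c) ∧ (¬c ∧ c ∨ ¬c)   [double negation]
= (e ∨ e ∧ ¬c) ∧ ¬c   [complement / identity]
= e ∧ ¬c   [absorption]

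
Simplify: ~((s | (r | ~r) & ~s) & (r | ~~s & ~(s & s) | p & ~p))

~r

~((s | (r | ~r) & ~s) & (r | ~~s & ~(s & s) | p & ~p))
= ~((s | (r | ~r) & ~s) & (r | ~~s & ~s | p & ~p))   — idempotence
= ~((s | (r | ~r) & ~s) & (r | s & ~s | p & ~p))   — double negation
= ~((s | (r | ~r) & ~s) & (r | s & ~s))   — complement / identity
= ~((s | ~s) & (r | s & ~s))   — complement / identity
= ~(r | s & ~s)   — complement / identity
= ~r   — complement / identity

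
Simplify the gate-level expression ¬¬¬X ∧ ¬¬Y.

¬X ∧ Y

¬¬¬X ∧ ¬¬Y
= ¬X ∧ ¬¬Y
= ¬X ∧ Y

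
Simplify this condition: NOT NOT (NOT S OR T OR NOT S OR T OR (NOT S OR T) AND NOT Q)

NOT NOT (NOT S OR T OR NOT S OR T OR (NOT S OR T) AND NOT Q)
= NOT NOT (NOT S OR T OR (NOT S OR T) AND NOT Q)   (idempotence)
= NOT S OR T OR (NOT S OR T) AND NOT Q   (double negation)
= NOT S OR T   (absorption)

NOT S OR T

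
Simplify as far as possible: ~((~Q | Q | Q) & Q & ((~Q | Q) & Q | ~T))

~Q

~((~Q | Q | Q) & Q & ((~Q | Q) & Q | ~T))
= ~((~Q | Q) & Q & ((~Q | Q) & Q | ~T))   [idempotence]
= ~((~Q | Q) & Q)   [absorption]
= ~Q   [complement / identity]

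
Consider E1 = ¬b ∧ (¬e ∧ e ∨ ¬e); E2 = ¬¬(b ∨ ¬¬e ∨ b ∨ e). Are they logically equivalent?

E1: ¬b ∧ (¬e ∧ e ∨ ¬e)
    = ¬b ∧ ¬e   [complement / identity]
E2: ¬¬(b ∨ ¬¬e ∨ b ∨ e)
    = b ∨ ¬¬e ∨ b ∨ e   [double negation]
    = b ∨ e ∨ b ∨ e   [double negation]
    = b ∨ e   [idempotence]
These differ: at b=1, e=1, E1 = 0 but E2 = 1.

No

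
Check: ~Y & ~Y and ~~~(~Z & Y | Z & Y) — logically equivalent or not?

E1: ~Y & ~Y
    = ~Y
E2: ~~~(~Z & Y | Z & Y)
    = ~(~Z & Y | Z & Y)
    = ~Y
Both reduce to ~Y, so they are equivalent.

Yes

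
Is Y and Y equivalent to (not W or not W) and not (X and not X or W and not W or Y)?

E1: Y and Y
    = Y   [idempotence]
E2: (not W or not W) and not (X and not X or W and not W or Y)
    = (not W or not W) and not (X and not X or Y)   [complement / identity]
    = (not W or not W) and not Y   [complement / identity]
    = not W and not Y   [idempotence]
These differ: at W=1, X=0, Y=1, E1 = 1 but E2 = 0.

No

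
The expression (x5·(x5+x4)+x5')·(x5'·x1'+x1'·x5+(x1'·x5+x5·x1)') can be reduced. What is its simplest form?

(x5·(x5+x4)+x5')·(x5'·x1'+x1'·x5+(x1'·x5+x5·x1)')
= (x5+x5')·(x5'·x1'+x1'·x5+(x1'·x5+x5·x1)')   [absorption]
= (x5+x5')·(x5'·x1'+x1'·x5+x5')   [distribution]
= (x5+x5')·(x1'+x5')   [distribution]
= x1'+x5'   [complement / identity]

x1'+x5'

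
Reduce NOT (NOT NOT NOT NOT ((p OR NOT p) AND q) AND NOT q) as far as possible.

NOT (NOT NOT NOT NOT ((p OR NOT p) AND q) AND NOT q)
= NOT (NOT NOT NOT NOT q AND NOT q)   [complement / identity]
= NOT (NOT NOT q AND NOT q)   [double negation]
= NOT q OR q   [De Morgan]
= TRUE   [complement]

TRUE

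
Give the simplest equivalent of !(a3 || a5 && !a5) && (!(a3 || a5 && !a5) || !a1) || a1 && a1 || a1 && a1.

!(a3 || a5 && !a5) && (!(a3 || a5 && !a5) || !a1) || a1 && a1 || a1 && a1
= !(a3 || a5 && !a5) || a1 && a1 || a1 && a1   [absorption]
= !a3 || a1 && a1 || a1 && a1   [complement / identity]
= !a3 || a1 && a1   [idempotence]
= !a3 || a1   [idempotence]

!a3 || a1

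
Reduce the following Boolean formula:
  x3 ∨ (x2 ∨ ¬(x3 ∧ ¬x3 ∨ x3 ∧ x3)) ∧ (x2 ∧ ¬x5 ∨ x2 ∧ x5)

x3 ∨ (x2 ∨ ¬(x3 ∧ ¬x3 ∨ x3 ∧ x3)) ∧ (x2 ∧ ¬x5 ∨ x2 ∧ x5)
= x3 ∨ (x2 ∨ ¬(x3 ∧ ¬x3 ∨ x3 ∧ x3)) ∧ x2   — distribution
= x3 ∨ (x2 ∨ ¬x3) ∧ x2   — distribution
= x3 ∨ x2   — absorption

x3 ∨ x2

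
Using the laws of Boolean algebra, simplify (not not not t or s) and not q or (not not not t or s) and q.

not t or s

(not not not t or s) and not q or (not not not t or s) and q
= not not not t or s   [distribution]
= not t or s   [double negation]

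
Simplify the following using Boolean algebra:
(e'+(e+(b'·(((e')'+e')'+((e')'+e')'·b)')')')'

e

(e'+(e+(b'·(((e')'+e')'+((e')'+e')'·b)')')')'
= (e'+(e+(b'·(((e')'+e')')')')')'
= (e'+(e+b+((e')'+e')')')'
= (e'+(e+b+e'·e)')'
= e·(e+b+e'·e)
= e·(e+b)
= e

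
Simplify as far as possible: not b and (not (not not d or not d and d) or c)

not b and (not d or c)

not b and (not (not not d or not d and d) or c)
= not b and (not not not d or c)   [complement / identity]
= not b and (not d or c)   [double negation]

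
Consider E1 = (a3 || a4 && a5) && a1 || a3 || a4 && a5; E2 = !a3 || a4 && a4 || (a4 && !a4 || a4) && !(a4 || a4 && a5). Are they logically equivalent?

E1: (a3 || a4 && a5) && a1 || a3 || a4 && a5
    = a3 || a4 && a5   (absorption)
E2: !a3 || a4 && a4 || (a4 && !a4 || a4) && !(a4 || a4 && a5)
    = !a3 || a4 && a4 || (a4 && !a4 || a4) && !a4   (absorption)
    = !a3 || a4 && a4 || a4 && !a4   (complement / identity)
    = !a3 || a4   (distribution)
These differ: at a1=0, a3=0, a4=0, a5=0, E1 = 0 but E2 = 1.

No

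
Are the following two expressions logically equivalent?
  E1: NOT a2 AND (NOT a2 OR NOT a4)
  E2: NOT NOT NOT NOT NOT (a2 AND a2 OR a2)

Yes

E1: NOT a2 AND (NOT a2 OR NOT a4)
    = NOT a2   (absorption)
E2: NOT NOT NOT NOT NOT (a2 AND a2 OR a2)
    = NOT NOT NOT NOT NOT (a2 OR a2)   (idempotence)
    = NOT NOT NOT (a2 OR a2)   (double negation)
    = NOT NOT NOT a2   (idempotence)
    = NOT a2   (double negation)
Both reduce to NOT a2, so they are equivalent.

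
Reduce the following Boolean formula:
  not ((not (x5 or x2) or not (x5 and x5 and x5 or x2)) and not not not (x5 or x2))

not ((not (x5 or x2) or not (x5 and x5 and x5 or x2)) and not not not (x5 or x2))
= not ((not (x5 or x2) or not (x5 and x5 and x5 or x2)) and not (x5 or x2))
= not ((not (x5 or x2) or not (x5 and x5 or x2)) and not (x5 or x2))
= not ((not (x5 or x2) or not (x5 or x2)) and not (x5 or x2))
= not (not (x5 or x2) and not (x5 or x2))
= not not (x5 or x2)
= x5 or x2

x5 or x2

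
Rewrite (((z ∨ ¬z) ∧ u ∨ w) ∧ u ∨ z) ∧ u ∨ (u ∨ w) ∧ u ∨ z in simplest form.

u ∨ z

(((z ∨ ¬z) ∧ u ∨ w) ∧ u ∨ z) ∧ u ∨ (u ∨ w) ∧ u ∨ z
= ((u ∨ w) ∧ u ∨ z) ∧ u ∨ (u ∨ w) ∧ u ∨ z
= (u ∨ w) ∧ u ∨ z
= u ∨ z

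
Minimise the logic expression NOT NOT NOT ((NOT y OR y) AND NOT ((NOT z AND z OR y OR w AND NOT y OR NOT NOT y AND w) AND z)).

NOT NOT NOT ((NOT y OR y) AND NOT ((NOT z AND z OR y OR w AND NOT y OR NOT NOT y AND w) AND z))
= NOT NOT NOT ((NOT y OR y) AND NOT ((NOT z AND z OR y OR w AND NOT y OR y AND w) AND z))   — double negation
= NOT NOT NOT ((NOT y OR y) AND NOT ((y OR w AND NOT y OR y AND w) AND z))   — complement / identity
= NOT NOT NOT NOT ((y OR w AND NOT y OR y AND w) AND z)   — complement / identity
= NOT NOT ((y OR w AND NOT y OR y AND w) AND z)   — double negation
= (y OR w AND NOT y OR y AND w) AND z   — double negation
= (y OR w) AND z   — distribution

(y OR w) AND z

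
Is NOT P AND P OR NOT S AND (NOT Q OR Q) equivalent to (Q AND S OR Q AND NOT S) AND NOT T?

E1: NOT P AND P OR NOT S AND (NOT Q OR Q)
    = NOT P AND P OR NOT S   — complement / identity
    = NOT S   — complement / identity
E2: (Q AND S OR Q AND NOT S) AND NOT T
    = Q AND NOT T   — distribution
These differ: at P=0, Q=0, S=0, T=1, E1 = 1 but E2 = 0.

No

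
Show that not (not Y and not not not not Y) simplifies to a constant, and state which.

True

not (not Y and not not not not Y)
= not (not Y and not not Y)   [double negation]
= Y or not Y   [De Morgan]
= True   [complement]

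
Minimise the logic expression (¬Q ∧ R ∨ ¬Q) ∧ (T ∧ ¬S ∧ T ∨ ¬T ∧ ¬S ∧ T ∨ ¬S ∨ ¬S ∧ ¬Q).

¬Q ∧ ¬S

(¬Q ∧ R ∨ ¬Q) ∧ (T ∧ ¬S ∧ T ∨ ¬T ∧ ¬S ∧ T ∨ ¬S ∨ ¬S ∧ ¬Q)
= (¬Q ∧ R ∨ ¬Q) ∧ (¬S ∧ T ∨ ¬S ∨ ¬S ∧ ¬Q)   [distribution]
= (¬Q ∧ R ∨ ¬Q) ∧ (¬S ∨ ¬S ∧ ¬Q)   [absorption]
= (¬Q ∧ R ∨ ¬Q) ∧ ¬S   [absorption]
= ¬Q ∧ ¬S   [absorption]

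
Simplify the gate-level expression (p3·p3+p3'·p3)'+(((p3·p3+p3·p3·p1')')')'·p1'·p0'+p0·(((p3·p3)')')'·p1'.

p3'

(p3·p3+p3'·p3)'+(((p3·p3+p3·p3·p1')')')'·p1'·p0'+p0·(((p3·p3)')')'·p1'
= (p3·p3+p3'·p3)'+(((p3·p3)')')'·p1'·p0'+p0·(((p3·p3)')')'·p1'   (absorption)
= (p3·p3+p3'·p3)'+(((p3·p3)')')'·p1'   (distribution)
= (p3·p3+p3'·p3)'+(p3·p3)'·p1'   (double negation)
= p3'+(p3·p3)'·p1'   (distribution)
= p3'+p3'·p1'   (idempotence)
= p3'   (absorption)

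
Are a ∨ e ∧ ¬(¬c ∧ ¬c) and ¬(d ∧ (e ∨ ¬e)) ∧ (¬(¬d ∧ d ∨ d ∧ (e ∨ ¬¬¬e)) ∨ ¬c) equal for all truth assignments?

E1: a ∨ e ∧ ¬(¬c ∧ ¬c)
    = a ∨ e ∧ (c ∨ c)   — De Morgan
    = a ∨ e ∧ c   — idempotence
E2: ¬(d ∧ (e ∨ ¬e)) ∧ (¬(¬d ∧ d ∨ d ∧ (e ∨ ¬¬¬e)) ∨ ¬c)
    = ¬(d ∧ (e ∨ ¬e)) ∧ (¬(¬d ∧ d ∨ d ∧ (e ∨ ¬e)) ∨ ¬c)   — double negation
    = ¬(d ∧ (e ∨ ¬e)) ∧ (¬(d ∧ (e ∨ ¬e)) ∨ ¬c)   — complement / identity
    = ¬(d ∧ (e ∨ ¬e))   — absorption
    = ¬d   — complement / identity
These differ: at a=0, c=0, d=0, e=0, E1 = 0 but E2 = 1.

No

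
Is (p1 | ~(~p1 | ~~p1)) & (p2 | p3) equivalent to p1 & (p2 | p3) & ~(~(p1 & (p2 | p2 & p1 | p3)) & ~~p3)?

Yes

E1: (p1 | ~(~p1 | ~~p1)) & (p2 | p3)
    = (p1 | p1 & ~p1) & (p2 | p3)   — De Morgan
    = p1 & (p2 | p3)   — complement / identity
E2: p1 & (p2 | p3) & ~(~(p1 & (p2 | p2 & p1 | p3)) & ~~p3)
    = p1 & (p2 | p3) & (p1 & (p2 | p2 & p1 | p3) | ~p3)   — De Morgan
    = p1 & (p2 | p3) & (p1 & (p2 | p3) | ~p3)   — absorption
    = p1 & (p2 | p3)   — absorption
Both reduce to p1 & (p2 | p3), so they are equivalent.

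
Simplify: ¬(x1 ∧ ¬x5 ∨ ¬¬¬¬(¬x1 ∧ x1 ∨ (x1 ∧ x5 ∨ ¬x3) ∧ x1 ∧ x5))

¬(x1 ∧ ¬x5 ∨ ¬¬¬¬(¬x1 ∧ x1 ∨ (x1 ∧ x5 ∨ ¬x3) ∧ x1 ∧ x5))
= ¬(x1 ∧ ¬x5 ∨ ¬¬¬¬(¬x1 ∧ x1 ∨ x1 ∧ x5))
= ¬(x1 ∧ ¬x5 ∨ ¬¬¬¬(x1 ∧ x5))
= ¬(x1 ∧ ¬x5 ∨ ¬¬(x1 ∧ x5))
= ¬(x1 ∧ ¬x5 ∨ x1 ∧ x5)
= ¬x1

¬x1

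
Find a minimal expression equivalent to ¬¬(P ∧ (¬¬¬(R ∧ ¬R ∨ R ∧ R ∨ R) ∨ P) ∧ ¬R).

¬¬(P ∧ (¬¬¬(R ∧ ¬R ∨ R ∧ R ∨ R) ∨ P) ∧ ¬R)
= ¬¬(P ∧ (¬(R ∧ ¬R ∨ R ∧ R ∨ R) ∨ P) ∧ ¬R)   (double negation)
= ¬¬(P ∧ (¬(R ∨ R) ∨ P) ∧ ¬R)   (distribution)
= ¬¬(P ∧ (¬R ∨ P) ∧ ¬R)   (idempotence)
= ¬¬(P ∧ ¬R)   (absorption)
= P ∧ ¬R   (double negation)

P ∧ ¬R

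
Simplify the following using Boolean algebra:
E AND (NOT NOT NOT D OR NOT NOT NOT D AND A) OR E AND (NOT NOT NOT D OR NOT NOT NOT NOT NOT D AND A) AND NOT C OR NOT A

E AND (NOT NOT NOT D OR NOT NOT NOT D AND A) OR E AND (NOT NOT NOT D OR NOT NOT NOT NOT NOT D AND A) AND NOT C OR NOT A
= E AND (NOT NOT NOT D OR NOT NOT NOT D AND A) OR E AND (NOT NOT NOT D OR NOT NOT NOT D AND A) AND NOT C OR NOT A   [double negation]
= E AND (NOT NOT NOT D OR NOT NOT NOT D AND A) OR NOT A   [absorption]
= E AND NOT NOT NOT D OR NOT A   [absorption]
= E AND NOT D OR NOT A   [double negation]

E AND NOT D OR NOT A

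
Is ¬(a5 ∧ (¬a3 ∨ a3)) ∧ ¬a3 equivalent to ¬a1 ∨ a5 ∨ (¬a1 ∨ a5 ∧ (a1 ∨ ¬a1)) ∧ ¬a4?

E1: ¬(a5 ∧ (¬a3 ∨ a3)) ∧ ¬a3
    = ¬a5 ∧ ¬a3   — complement / identity
E2: ¬a1 ∨ a5 ∨ (¬a1 ∨ a5 ∧ (a1 ∨ ¬a1)) ∧ ¬a4
    = ¬a1 ∨ a5 ∨ (¬a1 ∨ a5) ∧ ¬a4   — complement / identity
    = ¬a1 ∨ a5   — absorption
These differ: at a1=0, a3=1, a4=1, a5=1, E1 = 0 but E2 = 1.

No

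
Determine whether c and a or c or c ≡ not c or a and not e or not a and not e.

E1: c and a or c or c
    = c and a or c   [idempotence]
    = c   [absorption]
E2: not c or a and not e or not a and not e
    = not c or not e   [distribution]
These differ: at a=0, c=0, e=0, E1 = 0 but E2 = 1.

No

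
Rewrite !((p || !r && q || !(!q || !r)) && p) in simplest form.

!((p || !r && q || !(!q || !r)) && p)
= !((p || !r && q || q && r) && p)   (De Morgan)
= !((p || q) && p)   (distribution)
= !p   (absorption)

!p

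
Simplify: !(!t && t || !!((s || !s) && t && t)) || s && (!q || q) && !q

!(!t && t || !!((s || !s) && t && t)) || s && (!q || q) && !q
= !(!t && t || !!(t && t)) || s && (!q || q) && !q   — complement / identity
= !(!t && t || t && t) || s && (!q || q) && !q   — double negation
= !t || s && (!q || q) && !q   — distribution
= !t || s && !q   — complement / identity

!t || s && !q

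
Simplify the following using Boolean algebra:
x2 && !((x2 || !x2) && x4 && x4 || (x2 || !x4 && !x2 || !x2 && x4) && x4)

x2 && !((x2 || !x2) && x4 && x4 || (x2 || !x4 && !x2 || !x2 && x4) && x4)
= x2 && !((x2 || !x2) && x4 && x4 || (x2 || !x2) && x4)   [distribution]
= x2 && !((x2 || !x2) && x4)   [absorption]
= x2 && !x4   [complement / identity]

x2 && !x4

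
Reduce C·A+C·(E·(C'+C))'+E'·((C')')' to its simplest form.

C·A+E'

C·A+C·(E·(C'+C))'+E'·((C')')'
= C·A+C·E'+E'·((C')')'   [complement / identity]
= C·A+C·E'+E'·C'   [double negation]
= C·A+E'   [distribution]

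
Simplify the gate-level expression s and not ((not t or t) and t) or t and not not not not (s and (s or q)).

s and not ((not t or t) and t) or t and not not not not (s and (s or q))
= s and not ((not t or t) and t) or t and not not (s and (s or q))   (double negation)
= s and not t or t and not not (s and (s or q))   (complement / identity)
= s and not t or t and not not s   (absorption)
= s and not t or t and s   (double negation)
= s   (distribution)

s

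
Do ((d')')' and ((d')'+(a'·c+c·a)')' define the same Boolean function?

E1: ((d')')'
    = d'   (double negation)
E2: ((d')'+(a'·c+c·a)')'
    = ((d')'+c')'   (distribution)
    = d'·c   (De Morgan)
These differ: at a=0, c=0, d=0, E1 = 1 but E2 = 0.

No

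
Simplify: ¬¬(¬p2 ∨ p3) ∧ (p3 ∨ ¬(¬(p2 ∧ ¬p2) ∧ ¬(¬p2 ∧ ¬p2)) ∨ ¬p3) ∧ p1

¬¬(¬p2 ∨ p3) ∧ (p3 ∨ ¬(¬(p2 ∧ ¬p2) ∧ ¬(¬p2 ∧ ¬p2)) ∨ ¬p3) ∧ p1
= (¬p2 ∨ p3) ∧ (p3 ∨ ¬(¬(p2 ∧ ¬p2) ∧ ¬(¬p2 ∧ ¬p2)) ∨ ¬p3) ∧ p1   [double negation]
= (¬p2 ∧ (¬(¬(p2 ∧ ¬p2) ∧ ¬(¬p2 ∧ ¬p2)) ∨ ¬p3) ∨ p3) ∧ p1   [distribution]
= (¬p2 ∧ (p2 ∧ ¬p2 ∨ ¬p2 ∧ ¬p2 ∨ ¬p3) ∨ p3) ∧ p1   [De Morgan]
= (¬p2 ∧ (¬p2 ∨ ¬p3) ∨ p3) ∧ p1   [distribution]
= (¬p2 ∨ p3) ∧ p1   [absorption]

(¬p2 ∨ p3) ∧ p1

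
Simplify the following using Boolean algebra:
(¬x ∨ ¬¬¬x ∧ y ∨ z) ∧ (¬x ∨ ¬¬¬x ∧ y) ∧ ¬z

(¬x ∨ ¬¬¬x ∧ y ∨ z) ∧ (¬x ∨ ¬¬¬x ∧ y) ∧ ¬z
= (¬x ∨ ¬¬¬x ∧ y) ∧ ¬z
= (¬x ∨ ¬x ∧ y) ∧ ¬z
= ¬x ∧ ¬z

¬x ∧ ¬z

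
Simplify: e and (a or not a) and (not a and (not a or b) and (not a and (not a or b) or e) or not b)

e and (a or not a) and (not a and (not a or b) and (not a and (not a or b) or e) or not b)
= e and (a or not a) and (not a and (not a or b) or not b)
= e and (not a and (not a or b) or not b)
= e and (not a or not b)

e and (not a or not b)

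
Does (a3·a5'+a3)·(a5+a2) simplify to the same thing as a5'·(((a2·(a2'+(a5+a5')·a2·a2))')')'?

No

E1: (a3·a5'+a3)·(a5+a2)
    = a3·(a5+a2)
E2: a5'·(((a2·(a2'+(a5+a5')·a2·a2))')')'
    = a5'·(a2·(a2'+(a5+a5')·a2·a2))'
    = a5'·(a2·(a2'+a2·a2))'
    = a5'·(a2·(a2'+a2))'
    = a5'·a2'
These differ: at a2=0, a3=1, a5=0, E1 = 0 but E2 = 1.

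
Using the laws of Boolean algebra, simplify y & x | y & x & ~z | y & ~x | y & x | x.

y | x

y & x | y & x & ~z | y & ~x | y & x | x
= y & x | y & x & ~z | y | x
= y & x | y | x
= y | x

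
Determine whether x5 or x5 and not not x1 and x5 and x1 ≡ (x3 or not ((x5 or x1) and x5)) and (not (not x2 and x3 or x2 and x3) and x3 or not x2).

E1: x5 or x5 and not not x1 and x5 and x1
    = x5 or x5 and x1 and x5 and x1
    = x5 or x5 and x1
    = x5
E2: (x3 or not ((x5 or x1) and x5)) and (not (not x2 and x3 or x2 and x3) and x3 or not x2)
    = (x3 or not x5) and (not (not x2 and x3 or x2 and x3) and x3 or not x2)
    = (x3 or not x5) and (not x3 and x3 or not x2)
    = (x3 or not x5) and not x2
These differ: at x1=0, x2=0, x3=0, x5=0, E1 = 0 but E2 = 1.

No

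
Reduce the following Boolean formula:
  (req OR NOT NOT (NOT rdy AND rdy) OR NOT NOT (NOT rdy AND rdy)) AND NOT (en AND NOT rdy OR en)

req AND NOT en

(req OR NOT NOT (NOT rdy AND rdy) OR NOT NOT (NOT rdy AND rdy)) AND NOT (en AND NOT rdy OR en)
= (req OR NOT NOT (NOT rdy AND rdy)) AND NOT (en AND NOT rdy OR en)   [idempotence]
= (req OR NOT NOT (NOT rdy AND rdy)) AND NOT en   [absorption]
= (req OR NOT rdy AND rdy) AND NOT en   [double negation]
= req AND NOT en   [complement / identity]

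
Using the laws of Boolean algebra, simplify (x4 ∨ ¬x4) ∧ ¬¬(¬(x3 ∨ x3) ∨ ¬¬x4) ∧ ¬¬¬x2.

(¬x3 ∨ x4) ∧ ¬x2

(x4 ∨ ¬x4) ∧ ¬¬(¬(x3 ∨ x3) ∨ ¬¬x4) ∧ ¬¬¬x2
= ¬¬(¬(x3 ∨ x3) ∨ ¬¬x4) ∧ ¬¬¬x2
= ¬¬(¬x3 ∨ ¬¬x4) ∧ ¬¬¬x2
= (¬x3 ∨ ¬¬x4) ∧ ¬¬¬x2
= (¬x3 ∨ ¬¬x4) ∧ ¬x2
= (¬x3 ∨ x4) ∧ ¬x2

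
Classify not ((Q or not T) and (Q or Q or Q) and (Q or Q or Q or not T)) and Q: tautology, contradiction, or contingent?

not ((Q or not T) and (Q or Q or Q) and (Q or Q or Q or not T)) and Q
= not ((Q or not T) and (Q or Q or Q)) and Q   [absorption]
= not ((Q or not T) and (Q or Q)) and Q   [idempotence]
= not ((Q or not T) and Q) and Q   [idempotence]
= not Q and Q   [absorption]
= False   [complement]

contradiction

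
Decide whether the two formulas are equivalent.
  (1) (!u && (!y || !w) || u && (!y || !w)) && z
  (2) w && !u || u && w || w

E1: (!u && (!y || !w) || u && (!y || !w)) && z
    = (!y || !w) && z   [distribution]
E2: w && !u || u && w || w
    = w || w   [distribution]
    = w   [idempotence]
These differ: at u=0, w=1, y=0, z=0, E1 = 0 but E2 = 1.

No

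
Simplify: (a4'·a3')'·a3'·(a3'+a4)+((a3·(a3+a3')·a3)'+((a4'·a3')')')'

a4+a3

(a4'·a3')'·a3'·(a3'+a4)+((a3·(a3+a3')·a3)'+((a4'·a3')')')'
= (a4'·a3')'·a3'+((a3·(a3+a3')·a3)'+((a4'·a3')')')'
= (a4'·a3')'·a3'+((a3·a3)'+((a4'·a3')')')'
= (a4'·a3')'·a3'+a3·a3·(a4'·a3')'
= (a4'·a3')'·a3'+a3·(a4'·a3')'
= (a4'·a3')'
= a4+a3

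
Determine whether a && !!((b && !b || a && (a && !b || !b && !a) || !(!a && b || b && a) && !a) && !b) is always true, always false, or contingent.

contingent

a && !!((b && !b || a && (a && !b || !b && !a) || !(!a && b || b && a) && !a) && !b)
= a && !!((a && (a && !b || !b && !a) || !(!a && b || b && a) && !a) && !b)
= a && !!((a && !b || !(!a && b || b && a) && !a) && !b)
= a && (a && !b || !(!a && b || b && a) && !a) && !b
= a && (a && !b || !b && !a) && !b
= a && !b && !b
= a && !b
This depends on a, b, so it is not a constant.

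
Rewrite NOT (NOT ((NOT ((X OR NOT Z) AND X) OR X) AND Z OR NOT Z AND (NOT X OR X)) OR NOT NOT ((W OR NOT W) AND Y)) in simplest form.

NOT Y

NOT (NOT ((NOT ((X OR NOT Z) AND X) OR X) AND Z OR NOT Z AND (NOT X OR X)) OR NOT NOT ((W OR NOT W) AND Y))
= NOT (NOT ((NOT X OR X) AND Z OR NOT Z AND (NOT X OR X)) OR NOT NOT ((W OR NOT W) AND Y))   — absorption
= NOT (NOT (NOT X OR X) OR NOT NOT ((W OR NOT W) AND Y))   — distribution
= NOT (NOT (NOT X OR X) OR NOT NOT Y)   — complement / identity
= (NOT X OR X) AND NOT Y   — De Morgan
= NOT Y   — complement / identity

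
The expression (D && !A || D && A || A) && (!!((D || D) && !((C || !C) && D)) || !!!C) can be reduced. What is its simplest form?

(D || A) && !C

(D && !A || D && A || A) && (!!((D || D) && !((C || !C) && D)) || !!!C)
= (D && !A || D && A || A) && (!!((D || D) && !D) || !!!C)   (complement / identity)
= (D && !A || D && A || A) && (!!(D && !D) || !!!C)   (idempotence)
= (D || A) && (!!(D && !D) || !!!C)   (distribution)
= (D || A) && (!!(D && !D) || !C)   (double negation)
= (D || A) && (D && !D || !C)   (double negation)
= (D || A) && !C   (complement / identity)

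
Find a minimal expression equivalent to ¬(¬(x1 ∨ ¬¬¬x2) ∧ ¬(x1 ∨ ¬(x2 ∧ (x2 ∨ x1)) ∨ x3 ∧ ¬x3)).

x1 ∨ ¬x2

¬(¬(x1 ∨ ¬¬¬x2) ∧ ¬(x1 ∨ ¬(x2 ∧ (x2 ∨ x1)) ∨ x3 ∧ ¬x3))
= ¬(¬(x1 ∨ ¬¬¬x2) ∧ ¬(x1 ∨ ¬(x2 ∧ (x2 ∨ x1))))   (complement / identity)
= ¬(¬(x1 ∨ ¬x2) ∧ ¬(x1 ∨ ¬(x2 ∧ (x2 ∨ x1))))   (double negation)
= ¬(¬(x1 ∨ ¬x2) ∧ ¬(x1 ∨ ¬x2))   (absorption)
= ¬¬(x1 ∨ ¬x2)   (idempotence)
= x1 ∨ ¬x2   (double negation)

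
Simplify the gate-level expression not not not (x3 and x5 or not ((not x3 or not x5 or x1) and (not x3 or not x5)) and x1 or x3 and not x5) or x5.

not not not (x3 and x5 or not ((not x3 or not x5 or x1) and (not x3 or not x5)) and x1 or x3 and not x5) or x5
= not not not (x3 and x5 or not (not x3 or not x5) and x1 or x3 and not x5) or x5
= not not not (x3 and x5 or x3 and x5 and x1 or x3 and not x5) or x5
= not not not (x3 and x5 or x3 and not x5) or x5
= not (x3 and x5 or x3 and not x5) or x5
= not x3 or x5

not x3 or x5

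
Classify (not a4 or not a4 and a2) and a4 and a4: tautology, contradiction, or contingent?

contradiction

(not a4 or not a4 and a2) and a4 and a4
= not a4 and a4 and a4   [absorption]
= not a4 and a4   [idempotence]
= False   [complement]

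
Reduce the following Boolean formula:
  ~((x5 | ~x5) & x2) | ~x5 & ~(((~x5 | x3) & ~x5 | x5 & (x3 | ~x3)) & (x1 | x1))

~((x5 | ~x5) & x2) | ~x5 & ~(((~x5 | x3) & ~x5 | x5 & (x3 | ~x3)) & (x1 | x1))
= ~((x5 | ~x5) & x2) | ~x5 & ~(((~x5 | x3) & ~x5 | x5) & (x1 | x1))   (complement / identity)
= ~((x5 | ~x5) & x2) | ~x5 & ~((~x5 | x5) & (x1 | x1))   (absorption)
= ~((x5 | ~x5) & x2) | ~x5 & ~(x1 | x1)   (complement / identity)
= ~x2 | ~x5 & ~(x1 | x1)   (complement / identity)
= ~x2 | ~x5 & ~x1   (idempotence)

~x2 | ~x5 & ~x1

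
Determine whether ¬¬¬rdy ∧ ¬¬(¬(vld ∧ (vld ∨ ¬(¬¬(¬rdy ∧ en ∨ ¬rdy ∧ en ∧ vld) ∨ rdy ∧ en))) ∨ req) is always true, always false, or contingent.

contingent

¬¬¬rdy ∧ ¬¬(¬(vld ∧ (vld ∨ ¬(¬¬(¬rdy ∧ en ∨ ¬rdy ∧ en ∧ vld) ∨ rdy ∧ en))) ∨ req)
= ¬¬¬rdy ∧ ¬¬(¬(vld ∧ (vld ∨ ¬(¬rdy ∧ en ∨ ¬rdy ∧ en ∧ vld ∨ rdy ∧ en))) ∨ req)   — double negation
= ¬¬¬rdy ∧ ¬¬(¬(vld ∧ (vld ∨ ¬(¬rdy ∧ en ∨ rdy ∧ en))) ∨ req)   — absorption
= ¬¬¬rdy ∧ ¬¬(¬(vld ∧ (vld ∨ ¬en)) ∨ req)   — distribution
= ¬rdy ∧ ¬¬(¬(vld ∧ (vld ∨ ¬en)) ∨ req)   — double negation
= ¬rdy ∧ ¬¬(¬vld ∨ req)   — absorption
= ¬rdy ∧ (¬vld ∨ req)   — double negation
This depends on rdy, req, vld, so it is not a constant.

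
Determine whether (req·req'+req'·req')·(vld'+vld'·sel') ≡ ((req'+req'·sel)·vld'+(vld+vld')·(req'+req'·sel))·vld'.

Yes

E1: (req·req'+req'·req')·(vld'+vld'·sel')
    = (req·req'+req'·req')·vld'   (absorption)
    = req'·vld'   (distribution)
E2: ((req'+req'·sel)·vld'+(vld+vld')·(req'+req'·sel))·vld'
    = ((req'+req'·sel)·vld'+req'+req'·sel)·vld'   (complement / identity)
    = (req'+req'·sel)·vld'   (absorption)
    = req'·vld'   (absorption)
Both reduce to req'·vld', so they are equivalent.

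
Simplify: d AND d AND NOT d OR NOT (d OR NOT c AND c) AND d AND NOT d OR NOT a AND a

FALSE

d AND d AND NOT d OR NOT (d OR NOT c AND c) AND d AND NOT d OR NOT a AND a
= d AND d AND NOT d OR NOT (d OR NOT c AND c) AND d AND NOT d   [complement / identity]
= d AND d AND NOT d OR NOT d AND d AND NOT d   [complement / identity]
= d AND NOT d   [distribution]
= FALSE   [complement]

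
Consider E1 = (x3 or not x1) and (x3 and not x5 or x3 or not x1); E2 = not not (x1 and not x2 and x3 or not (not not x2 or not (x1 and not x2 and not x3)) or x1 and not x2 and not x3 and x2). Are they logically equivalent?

No

E1: (x3 or not x1) and (x3 and not x5 or x3 or not x1)
    = (x3 or not x1) and (x3 or not x1)   (absorption)
    = x3 or not x1   (idempotence)
E2: not not (x1 and not x2 and x3 or not (not not x2 or not (x1 and not x2 and not x3)) or x1 and not x2 and not x3 and x2)
    = not not (x1 and not x2 and x3 or not x2 and x1 and not x2 and not x3 or x1 and not x2 and not x3 and x2)   (De Morgan)
    = not not (x1 and not x2 and x3 or x1 and not x2 and not x3)   (distribution)
    = not not (x1 and not x2)   (distribution)
    = x1 and not x2   (double negation)
These differ: at x1=0, x2=1, x3=1, x5=0, E1 = 1 but E2 = 0.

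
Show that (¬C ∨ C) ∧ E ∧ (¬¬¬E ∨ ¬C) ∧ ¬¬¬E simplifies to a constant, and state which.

(¬C ∨ C) ∧ E ∧ (¬¬¬E ∨ ¬C) ∧ ¬¬¬E
= (¬C ∨ C) ∧ E ∧ ¬¬¬E   (absorption)
= E ∧ ¬¬¬E   (complement / identity)
= E ∧ ¬E   (double negation)
= False   (complement)

False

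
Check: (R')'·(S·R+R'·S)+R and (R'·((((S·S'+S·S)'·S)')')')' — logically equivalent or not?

Yes

E1: (R')'·(S·R+R'·S)+R
    = R·(S·R+R'·S)+R
    = R·S+R
    = R
E2: (R'·((((S·S'+S·S)'·S)')')')'
    = (R'·(((S'·S)')')')'
    = (R'·(S'·S)')'
    = R+S'·S
    = R
Both reduce to R, so they are equivalent.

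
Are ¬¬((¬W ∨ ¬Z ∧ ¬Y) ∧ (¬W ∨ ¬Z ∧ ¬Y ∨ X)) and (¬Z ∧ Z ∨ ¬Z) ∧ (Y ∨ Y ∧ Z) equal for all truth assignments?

E1: ¬¬((¬W ∨ ¬Z ∧ ¬Y) ∧ (¬W ∨ ¬Z ∧ ¬Y ∨ X))
    = ¬¬(¬W ∨ ¬Z ∧ ¬Y)   (absorption)
    = ¬W ∨ ¬Z ∧ ¬Y   (double negation)
E2: (¬Z ∧ Z ∨ ¬Z) ∧ (Y ∨ Y ∧ Z)
    = (¬Z ∧ Z ∨ ¬Z) ∧ Y   (absorption)
    = ¬Z ∧ Y   (complement / identity)
These differ: at W=0, X=1, Y=0, Z=1, E1 = 1 but E2 = 0.

No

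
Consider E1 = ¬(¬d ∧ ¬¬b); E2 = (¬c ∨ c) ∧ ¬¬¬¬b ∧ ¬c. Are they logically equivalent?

E1: ¬(¬d ∧ ¬¬b)
    = d ∨ ¬b   (De Morgan)
E2: (¬c ∨ c) ∧ ¬¬¬¬b ∧ ¬c
    = ¬¬¬¬b ∧ ¬c   (complement / identity)
    = ¬¬b ∧ ¬c   (double negation)
    = b ∧ ¬c   (double negation)
These differ: at b=0, c=1, d=1, E1 = 1 but E2 = 0.

No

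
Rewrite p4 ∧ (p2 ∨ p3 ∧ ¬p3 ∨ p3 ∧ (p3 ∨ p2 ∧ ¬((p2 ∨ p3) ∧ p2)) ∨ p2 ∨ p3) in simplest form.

p4 ∧ (p2 ∨ p3 ∧ ¬p3 ∨ p3 ∧ (p3 ∨ p2 ∧ ¬((p2 ∨ p3) ∧ p2)) ∨ p2 ∨ p3)
= p4 ∧ (p2 ∨ p3 ∧ ¬p3 ∨ p3 ∧ (p3 ∨ p2 ∧ ¬p2) ∨ p2 ∨ p3)   (absorption)
= p4 ∧ (p2 ∨ p3 ∧ ¬p3 ∨ p3 ∧ p3 ∨ p2 ∨ p3)   (complement / identity)
= p4 ∧ (p2 ∨ p3 ∨ p2 ∨ p3)   (distribution)
= p4 ∧ (p2 ∨ p3)   (idempotence)

p4 ∧ (p2 ∨ p3)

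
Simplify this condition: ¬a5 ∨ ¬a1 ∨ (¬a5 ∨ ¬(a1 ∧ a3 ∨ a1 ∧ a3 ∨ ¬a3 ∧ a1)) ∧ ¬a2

¬a5 ∨ ¬a1 ∨ (¬a5 ∨ ¬(a1 ∧ a3 ∨ a1 ∧ a3 ∨ ¬a3 ∧ a1)) ∧ ¬a2
= ¬a5 ∨ ¬a1 ∨ (¬a5 ∨ ¬(a1 ∧ a3 ∨ a1)) ∧ ¬a2   [distribution]
= ¬a5 ∨ ¬a1 ∨ (¬a5 ∨ ¬a1) ∧ ¬a2   [absorption]
= ¬a5 ∨ ¬a1   [absorption]

¬a5 ∨ ¬a1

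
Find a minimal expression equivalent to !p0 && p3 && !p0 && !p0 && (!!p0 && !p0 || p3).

!p0 && p3 && !p0 && !p0 && (!!p0 && !p0 || p3)
= !p0 && p3 && !p0 && !p0 && (p0 && !p0 || p3)   (double negation)
= !p0 && p3 && !p0 && !p0 && p3   (complement / identity)
= !p0 && p3 && !p0 && p3   (idempotence)
= !p0 && p3   (idempotence)

!p0 && p3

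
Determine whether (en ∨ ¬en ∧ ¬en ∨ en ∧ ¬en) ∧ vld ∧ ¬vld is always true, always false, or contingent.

always false

(en ∨ ¬en ∧ ¬en ∨ en ∧ ¬en) ∧ vld ∧ ¬vld
= (en ∨ ¬en) ∧ vld ∧ ¬vld   — distribution
= vld ∧ ¬vld   — complement / identity
= False   — complement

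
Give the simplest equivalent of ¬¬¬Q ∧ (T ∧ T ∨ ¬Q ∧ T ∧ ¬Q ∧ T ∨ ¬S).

¬Q ∧ (T ∨ ¬S)

¬¬¬Q ∧ (T ∧ T ∨ ¬Q ∧ T ∧ ¬Q ∧ T ∨ ¬S)
= ¬¬¬Q ∧ (T ∧ T ∨ ¬Q ∧ T ∨ ¬S)   [idempotence]
= ¬Q ∧ (T ∧ T ∨ ¬Q ∧ T ∨ ¬S)   [double negation]
= ¬Q ∧ (T ∧ (T ∨ ¬Q) ∨ ¬S)   [distribution]
= ¬Q ∧ (T ∨ ¬S)   [absorption]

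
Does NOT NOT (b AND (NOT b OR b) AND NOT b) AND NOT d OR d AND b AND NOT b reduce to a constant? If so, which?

yes, False

NOT NOT (b AND (NOT b OR b) AND NOT b) AND NOT d OR d AND b AND NOT b
= NOT NOT (b AND NOT b) AND NOT d OR d AND b AND NOT b   [complement / identity]
= b AND NOT b AND NOT d OR d AND b AND NOT b   [double negation]
= b AND NOT b   [distribution]
= FALSE   [complement]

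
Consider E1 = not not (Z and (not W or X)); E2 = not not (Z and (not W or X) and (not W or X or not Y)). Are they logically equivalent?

E1: not not (Z and (not W or X))
    = Z and (not W or X)   [double negation]
E2: not not (Z and (not W or X) and (not W or X or not Y))
    = not not (Z and (not W or X))   [absorption]
    = Z and (not W or X)   [double negation]
Both reduce to Z and (not W or X), so they are equivalent.

Yes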